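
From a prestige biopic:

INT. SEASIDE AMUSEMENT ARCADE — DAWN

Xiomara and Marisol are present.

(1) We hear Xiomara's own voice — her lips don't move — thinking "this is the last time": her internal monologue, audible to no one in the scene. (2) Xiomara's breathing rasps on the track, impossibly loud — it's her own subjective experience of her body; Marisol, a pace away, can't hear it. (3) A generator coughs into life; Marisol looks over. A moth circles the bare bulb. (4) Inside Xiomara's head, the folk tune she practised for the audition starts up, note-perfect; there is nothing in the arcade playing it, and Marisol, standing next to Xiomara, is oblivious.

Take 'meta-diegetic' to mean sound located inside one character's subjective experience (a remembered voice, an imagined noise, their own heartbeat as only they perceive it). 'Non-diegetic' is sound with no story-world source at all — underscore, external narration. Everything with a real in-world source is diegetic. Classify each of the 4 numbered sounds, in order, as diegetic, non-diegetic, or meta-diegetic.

meta-diegetic, meta-diegetic, diegetic, meta-diegetic

(1) it's Xiomara's unspoken thought, heard only by the audience via her subjectivity → meta-diegetic.
(2) is meta-diegetic: it's Xiomara's internal bodily sensation rendered as sound; only Xiomara 'hears' it.
(3) is diegetic: the sound comes from a generator physically present in the location.
(4) is meta-diegetic: it lives in Xiomara's subjectivity, not in the arcade.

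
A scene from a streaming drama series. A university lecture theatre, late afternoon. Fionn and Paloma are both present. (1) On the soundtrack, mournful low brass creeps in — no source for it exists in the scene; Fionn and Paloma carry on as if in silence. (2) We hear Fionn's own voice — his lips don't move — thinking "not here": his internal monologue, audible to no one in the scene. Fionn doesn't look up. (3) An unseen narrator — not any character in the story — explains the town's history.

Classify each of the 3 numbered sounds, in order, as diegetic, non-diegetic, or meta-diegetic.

non-diegetic, meta-diegetic, non-diegetic

(1) score with no on-screen or off-screen source; it exists for the audience alone → non-diegetic.
Sound (2): internal monologue — inside Fionn's mind, not spoken into the scene, so meta-diegetic.
Sound (3): commentary laid over the scene from outside the fiction, so non-diegetic.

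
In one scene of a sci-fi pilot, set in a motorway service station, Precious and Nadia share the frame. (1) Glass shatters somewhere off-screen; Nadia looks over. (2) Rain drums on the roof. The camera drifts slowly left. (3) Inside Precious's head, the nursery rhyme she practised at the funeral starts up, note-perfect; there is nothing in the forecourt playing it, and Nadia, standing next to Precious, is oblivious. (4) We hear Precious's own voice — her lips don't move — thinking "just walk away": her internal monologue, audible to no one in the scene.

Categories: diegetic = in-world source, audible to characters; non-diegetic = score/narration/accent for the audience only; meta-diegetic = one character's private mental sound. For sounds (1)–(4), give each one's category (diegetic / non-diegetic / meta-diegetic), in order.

(1) is diegetic: an in-world source (glass); characters could hear it.
Sound (2): rain is part of the location's real environment, so diegetic.
(3) it lives in Precious's subjectivity, not in the forecourt → meta-diegetic.
Sound (4): it's Precious's unspoken thought, heard only by the audience via her subjectivity, so meta-diegetic.

diegetic, diegetic, meta-diegetic, meta-diegetic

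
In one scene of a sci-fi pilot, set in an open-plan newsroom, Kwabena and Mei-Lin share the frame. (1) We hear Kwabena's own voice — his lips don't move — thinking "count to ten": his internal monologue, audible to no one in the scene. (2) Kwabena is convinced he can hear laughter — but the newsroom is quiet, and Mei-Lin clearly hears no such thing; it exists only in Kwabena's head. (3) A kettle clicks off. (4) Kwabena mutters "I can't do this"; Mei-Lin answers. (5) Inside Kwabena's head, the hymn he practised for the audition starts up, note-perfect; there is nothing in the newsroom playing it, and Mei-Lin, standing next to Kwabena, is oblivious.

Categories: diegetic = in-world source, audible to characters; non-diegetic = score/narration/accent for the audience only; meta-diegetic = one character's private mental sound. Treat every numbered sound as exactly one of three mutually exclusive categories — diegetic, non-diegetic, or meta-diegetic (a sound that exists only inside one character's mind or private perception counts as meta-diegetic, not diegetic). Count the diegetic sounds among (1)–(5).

2

(1) is meta-diegetic: it's Kwabena's unspoken thought, heard only by the audience via his subjectivity.
Sound (2): the sound is imagined by Kwabena; nothing in the story world is producing it and Mei-Lin can't hear it, so meta-diegetic.
Sound (3): an in-world source (a kettle); characters could hear it, so diegetic.
Sound (4): Kwabena is a character speaking aloud in the scene, so diegetic.
Sound (5): the music is a memory playing inside Kwabena's mind alone; no real-world source, Mei-Lin can't hear it, so meta-diegetic.
Diegetic: (3), (4) — that's 2.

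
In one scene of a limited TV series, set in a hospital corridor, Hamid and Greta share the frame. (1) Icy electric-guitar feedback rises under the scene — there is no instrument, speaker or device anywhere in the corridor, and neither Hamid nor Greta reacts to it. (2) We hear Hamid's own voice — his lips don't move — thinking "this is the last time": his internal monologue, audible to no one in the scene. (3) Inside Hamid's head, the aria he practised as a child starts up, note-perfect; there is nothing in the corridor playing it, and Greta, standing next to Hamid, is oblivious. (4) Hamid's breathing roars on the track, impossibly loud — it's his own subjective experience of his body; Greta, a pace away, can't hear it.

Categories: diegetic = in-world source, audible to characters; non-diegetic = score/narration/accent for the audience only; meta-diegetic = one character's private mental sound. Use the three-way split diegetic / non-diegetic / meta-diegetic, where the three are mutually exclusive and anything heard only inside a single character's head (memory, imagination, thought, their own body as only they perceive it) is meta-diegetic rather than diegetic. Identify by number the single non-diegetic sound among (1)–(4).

1

(1) nothing in the corridor produces it and the characters don't hear it — pure soundtrack → non-diegetic.
(2) Hamid's thought-voice: a private mental sound no other character can hear → meta-diegetic.
(3) the music is a memory playing inside Hamid's mind alone; no real-world source, Greta can't hear it → meta-diegetic.
Sound (4): point-of-audition from inside Hamid's body; not a sound in the room, so meta-diegetic.
Only (1) is non-diegetic.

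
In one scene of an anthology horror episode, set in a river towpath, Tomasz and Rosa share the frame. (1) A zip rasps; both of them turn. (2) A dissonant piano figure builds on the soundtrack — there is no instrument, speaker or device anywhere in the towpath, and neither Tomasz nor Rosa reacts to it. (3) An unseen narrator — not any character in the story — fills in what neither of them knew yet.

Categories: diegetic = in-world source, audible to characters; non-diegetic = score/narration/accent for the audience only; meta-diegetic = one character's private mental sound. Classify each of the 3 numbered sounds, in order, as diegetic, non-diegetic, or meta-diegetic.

Sound (1): an in-world source (a zip); characters could hear it, so diegetic.
Sound (2): nothing in the towpath produces it and the characters don't hear it — pure soundtrack, so non-diegetic.
(3) the narrator exists outside the story world, addressing only the audience → non-diegetic.

diegetic, non-diegetic, non-diegetic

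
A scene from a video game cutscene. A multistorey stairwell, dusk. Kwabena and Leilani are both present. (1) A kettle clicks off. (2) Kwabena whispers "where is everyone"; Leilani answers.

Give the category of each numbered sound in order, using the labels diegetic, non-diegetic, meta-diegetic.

(1) a kettle is a real object/event in the scene's world → diegetic.
Sound (2): spoken by a character present in the story world, so diegetic.

diegetic, diegetic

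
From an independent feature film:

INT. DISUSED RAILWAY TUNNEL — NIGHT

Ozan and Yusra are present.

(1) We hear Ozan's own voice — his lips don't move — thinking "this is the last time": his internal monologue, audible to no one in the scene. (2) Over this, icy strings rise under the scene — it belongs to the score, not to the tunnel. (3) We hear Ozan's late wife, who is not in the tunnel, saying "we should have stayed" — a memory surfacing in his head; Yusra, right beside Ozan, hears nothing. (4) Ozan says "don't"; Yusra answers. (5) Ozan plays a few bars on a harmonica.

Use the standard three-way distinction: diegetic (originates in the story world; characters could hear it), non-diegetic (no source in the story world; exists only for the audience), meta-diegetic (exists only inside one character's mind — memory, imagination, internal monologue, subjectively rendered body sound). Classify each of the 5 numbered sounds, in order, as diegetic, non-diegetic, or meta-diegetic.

Sound (1): internal monologue — inside Ozan's mind, not spoken into the scene, so meta-diegetic.
Sound (2): score with no on-screen or off-screen source; it exists for the audience alone, so non-diegetic.
(3) it's Ozan's recollection rendered as sound; the other character can't hear it → meta-diegetic.
(4) Ozan is a character speaking aloud in the scene → diegetic.
(5) a character is playing a harmonica on screen → diegetic.

meta-diegetic, non-diegetic, meta-diegetic, diegetic, diegetic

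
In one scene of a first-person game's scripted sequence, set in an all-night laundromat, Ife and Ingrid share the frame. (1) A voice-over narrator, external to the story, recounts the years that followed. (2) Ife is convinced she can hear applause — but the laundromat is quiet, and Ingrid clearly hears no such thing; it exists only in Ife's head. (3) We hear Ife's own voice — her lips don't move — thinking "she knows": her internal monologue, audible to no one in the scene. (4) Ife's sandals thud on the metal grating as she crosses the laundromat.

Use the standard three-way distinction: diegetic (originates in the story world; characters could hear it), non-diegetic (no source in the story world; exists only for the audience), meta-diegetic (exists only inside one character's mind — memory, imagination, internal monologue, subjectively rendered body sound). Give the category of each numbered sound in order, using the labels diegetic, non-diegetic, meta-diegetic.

non-diegetic, meta-diegetic, meta-diegetic, diegetic

(1) is non-diegetic: the narrator exists outside the story world, addressing only the audience.
(2) is meta-diegetic: the sound is imagined by Ife; nothing in the story world is producing it and Ingrid can't hear it.
Sound (3): internal monologue — inside Ife's mind, not spoken into the scene, so meta-diegetic.
Sound (4): it's the physical sound of Ife moving in the space, so diegetic.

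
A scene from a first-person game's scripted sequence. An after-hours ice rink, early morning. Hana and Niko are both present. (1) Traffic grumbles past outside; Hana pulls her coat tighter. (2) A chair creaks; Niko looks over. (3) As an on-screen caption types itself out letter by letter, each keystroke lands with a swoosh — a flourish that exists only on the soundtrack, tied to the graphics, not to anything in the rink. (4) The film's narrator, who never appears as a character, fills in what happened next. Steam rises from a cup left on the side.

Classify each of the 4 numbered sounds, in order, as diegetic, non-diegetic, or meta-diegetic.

diegetic, diegetic, non-diegetic, non-diegetic

(1) ambient/room sound belonging to the story's physical space → diegetic.
Sound (2): an in-world source (a chair); characters could hear it, so diegetic.
Sound (3): it accompanies on-screen graphics, not anything inside the story world, so non-diegetic.
(4) is non-diegetic: commentary laid over the scene from outside the fiction.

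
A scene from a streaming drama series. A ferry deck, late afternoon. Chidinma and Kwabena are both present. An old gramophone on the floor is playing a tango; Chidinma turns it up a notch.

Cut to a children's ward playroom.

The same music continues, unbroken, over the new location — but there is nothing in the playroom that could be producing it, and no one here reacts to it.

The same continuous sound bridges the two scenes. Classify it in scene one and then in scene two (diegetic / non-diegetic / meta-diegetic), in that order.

Scene one: an old gramophone is an on-screen source and Chidinma reacts to it → diegetic.
Scene two: there is no source in the playroom and no one hears it — it's now underscore → non-diegetic.

diegetic, non-diegetic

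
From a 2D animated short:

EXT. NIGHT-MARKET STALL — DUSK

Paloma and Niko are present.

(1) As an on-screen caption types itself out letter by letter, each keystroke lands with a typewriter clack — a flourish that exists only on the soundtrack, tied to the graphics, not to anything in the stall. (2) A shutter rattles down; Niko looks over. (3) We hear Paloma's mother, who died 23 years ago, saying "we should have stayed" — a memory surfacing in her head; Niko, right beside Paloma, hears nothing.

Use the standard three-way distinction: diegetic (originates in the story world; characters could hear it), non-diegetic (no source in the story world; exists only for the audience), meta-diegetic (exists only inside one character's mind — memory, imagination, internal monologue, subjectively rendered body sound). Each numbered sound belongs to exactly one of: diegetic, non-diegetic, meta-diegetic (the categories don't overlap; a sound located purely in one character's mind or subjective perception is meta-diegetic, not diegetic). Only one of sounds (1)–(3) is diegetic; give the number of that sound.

2

(1) sound married to a title/caption — outside the diegesis by definition → non-diegetic.
(2) is diegetic: an in-world source (a shutter); characters could hear it.
(3) a remembered line, private to Paloma — not present in the room, not audible to Niko → meta-diegetic.
Only (2) is diegetic.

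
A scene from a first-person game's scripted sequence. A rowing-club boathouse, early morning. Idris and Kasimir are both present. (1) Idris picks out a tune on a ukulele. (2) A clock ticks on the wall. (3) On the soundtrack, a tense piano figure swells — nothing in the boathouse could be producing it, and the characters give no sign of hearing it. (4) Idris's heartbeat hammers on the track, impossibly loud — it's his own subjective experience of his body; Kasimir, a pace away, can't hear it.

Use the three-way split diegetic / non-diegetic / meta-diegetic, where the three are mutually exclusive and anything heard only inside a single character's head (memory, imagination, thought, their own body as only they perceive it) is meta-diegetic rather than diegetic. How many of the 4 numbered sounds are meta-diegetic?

Sound (1): the instrument and the performer are both in the scene, so diegetic.
(2) is diegetic: a clock is a real object/event in the scene's world.
(3) is non-diegetic: score with no on-screen or off-screen source; it exists for the audience alone.
Sound (4): point-of-audition from inside Idris's body; not a sound in the room, so meta-diegetic.
So 1 of the 4 is meta-diegetic: (4).

1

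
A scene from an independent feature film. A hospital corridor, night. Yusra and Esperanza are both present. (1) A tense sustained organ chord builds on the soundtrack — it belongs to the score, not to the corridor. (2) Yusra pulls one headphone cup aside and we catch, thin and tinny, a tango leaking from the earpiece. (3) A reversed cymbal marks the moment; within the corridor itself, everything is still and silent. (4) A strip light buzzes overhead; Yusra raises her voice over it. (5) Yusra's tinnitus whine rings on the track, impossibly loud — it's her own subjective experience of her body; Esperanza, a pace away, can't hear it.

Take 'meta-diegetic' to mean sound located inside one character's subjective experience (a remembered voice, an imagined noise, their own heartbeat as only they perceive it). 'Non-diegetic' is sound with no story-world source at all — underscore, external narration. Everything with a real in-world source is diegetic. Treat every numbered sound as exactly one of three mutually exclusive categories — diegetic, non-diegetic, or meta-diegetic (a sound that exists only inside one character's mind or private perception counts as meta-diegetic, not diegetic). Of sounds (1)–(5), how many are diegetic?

2

(1) score with no on-screen or off-screen source; it exists for the audience alone → non-diegetic.
(2) it's leaking from a physical pair of headphones in the scene → diegetic.
(3) is non-diegetic: it's a sound-design accent with no in-world source; no one in the scene can hear it.
Sound (4): ambient/room sound belonging to the story's physical space, so diegetic.
(5) it's Yusra's internal bodily sensation rendered as sound; only Yusra 'hears' it → meta-diegetic.
Diegetic: (2), (4) — that's 2.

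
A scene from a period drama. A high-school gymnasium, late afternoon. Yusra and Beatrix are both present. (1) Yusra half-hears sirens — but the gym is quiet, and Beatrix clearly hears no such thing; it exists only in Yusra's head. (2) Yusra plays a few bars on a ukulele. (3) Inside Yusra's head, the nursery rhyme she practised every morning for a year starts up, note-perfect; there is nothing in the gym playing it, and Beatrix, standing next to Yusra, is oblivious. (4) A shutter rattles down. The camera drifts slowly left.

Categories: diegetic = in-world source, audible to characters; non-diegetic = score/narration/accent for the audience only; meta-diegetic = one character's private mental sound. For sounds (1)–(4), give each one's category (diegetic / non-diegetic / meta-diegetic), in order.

meta-diegetic, diegetic, meta-diegetic, diegetic

(1) is meta-diegetic: subjective to Yusra: the gym is silent and Beatrix hears nothing.
(2) is diegetic: the instrument and the performer are both in the scene.
(3) is meta-diegetic: the music is a memory playing inside Yusra's mind alone; no real-world source, Beatrix can't hear it.
(4) is diegetic: the sound comes from a shutter physically present in the location.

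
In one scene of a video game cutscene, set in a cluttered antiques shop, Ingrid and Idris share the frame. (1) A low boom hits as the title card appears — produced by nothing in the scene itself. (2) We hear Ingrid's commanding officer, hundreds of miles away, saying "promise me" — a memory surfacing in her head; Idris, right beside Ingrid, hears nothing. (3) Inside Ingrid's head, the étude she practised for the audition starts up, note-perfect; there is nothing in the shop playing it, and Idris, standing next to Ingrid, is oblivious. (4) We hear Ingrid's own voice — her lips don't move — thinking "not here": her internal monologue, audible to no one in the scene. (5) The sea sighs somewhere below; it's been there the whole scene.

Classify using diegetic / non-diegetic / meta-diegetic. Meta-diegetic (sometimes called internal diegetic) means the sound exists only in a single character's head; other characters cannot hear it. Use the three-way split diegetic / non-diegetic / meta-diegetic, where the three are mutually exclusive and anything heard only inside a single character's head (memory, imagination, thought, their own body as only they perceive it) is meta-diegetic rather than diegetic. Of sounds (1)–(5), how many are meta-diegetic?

(1) is non-diegetic: nothing in the scene produces it; it's an accent added for the audience.
Sound (2): the voice is a memory playing only inside Ingrid's mind; Idris can't hear it, so meta-diegetic.
(3) is meta-diegetic: the music is a memory playing inside Ingrid's mind alone; no real-world source, Idris can't hear it.
(4) is meta-diegetic: internal monologue — inside Ingrid's mind, not spoken into the scene.
(5) is diegetic: it's the actual ambient sound of the location.
So 3 of the 5 are meta-diegetic: (2), (3), (4).

3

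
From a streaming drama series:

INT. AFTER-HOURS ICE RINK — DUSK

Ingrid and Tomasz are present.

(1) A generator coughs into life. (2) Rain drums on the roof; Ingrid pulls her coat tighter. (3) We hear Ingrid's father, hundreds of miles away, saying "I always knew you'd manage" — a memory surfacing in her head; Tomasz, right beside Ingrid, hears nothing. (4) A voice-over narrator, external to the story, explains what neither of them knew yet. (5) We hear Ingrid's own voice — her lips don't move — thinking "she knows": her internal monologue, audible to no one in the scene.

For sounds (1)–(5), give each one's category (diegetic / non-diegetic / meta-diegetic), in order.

diegetic, diegetic, meta-diegetic, non-diegetic, meta-diegetic

Sound (1): the sound comes from a generator physically present in the location, so diegetic.
(2) is diegetic: ambient/room sound belonging to the story's physical space.
Sound (3): the voice is a memory playing only inside Ingrid's mind; Tomasz can't hear it, so meta-diegetic.
Sound (4): external voice-over — not a character, not heard by anyone in the scene, so non-diegetic.
(5) is meta-diegetic: internal monologue — inside Ingrid's mind, not spoken into the scene.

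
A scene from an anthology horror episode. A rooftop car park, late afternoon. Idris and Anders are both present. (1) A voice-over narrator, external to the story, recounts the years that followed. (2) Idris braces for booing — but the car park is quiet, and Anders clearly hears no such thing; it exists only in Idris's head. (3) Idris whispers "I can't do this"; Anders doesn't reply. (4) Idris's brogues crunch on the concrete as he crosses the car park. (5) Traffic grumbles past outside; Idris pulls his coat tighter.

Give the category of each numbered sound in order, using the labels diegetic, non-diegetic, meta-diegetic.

Sound (1): commentary laid over the scene from outside the fiction, so non-diegetic.
Sound (2): the sound is imagined by Idris; nothing in the story world is producing it and Anders can't hear it, so meta-diegetic.
(3) is diegetic: Idris is a character speaking aloud in the scene.
(4) is diegetic: Idris's footsteps are produced in the story world.
(5) ambient/room sound belonging to the story's physical space → diegetic.

non-diegetic, meta-diegetic, diegetic, diegetic, diegetic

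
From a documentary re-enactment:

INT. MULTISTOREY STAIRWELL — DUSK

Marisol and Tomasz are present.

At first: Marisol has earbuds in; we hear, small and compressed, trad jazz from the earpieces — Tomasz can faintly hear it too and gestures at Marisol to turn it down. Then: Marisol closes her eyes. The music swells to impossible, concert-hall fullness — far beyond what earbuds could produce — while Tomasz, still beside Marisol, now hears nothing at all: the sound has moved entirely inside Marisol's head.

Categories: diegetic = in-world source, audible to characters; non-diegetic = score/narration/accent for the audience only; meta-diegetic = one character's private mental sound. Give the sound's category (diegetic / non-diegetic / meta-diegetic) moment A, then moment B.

diegetic, meta-diegetic

Moment A: the earbuds are a physical source both characters can hear → diegetic.
Moment B: the music now exists only as Marisol's subjective experience; Tomasz can no longer hear it → meta-diegetic.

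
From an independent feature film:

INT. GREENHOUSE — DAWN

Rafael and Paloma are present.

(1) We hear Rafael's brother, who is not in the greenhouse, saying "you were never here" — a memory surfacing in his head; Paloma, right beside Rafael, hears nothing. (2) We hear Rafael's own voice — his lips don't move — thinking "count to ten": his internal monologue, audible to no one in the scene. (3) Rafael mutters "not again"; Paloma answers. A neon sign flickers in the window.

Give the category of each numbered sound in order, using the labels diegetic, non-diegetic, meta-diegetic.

meta-diegetic, meta-diegetic, diegetic

(1) is meta-diegetic: it's Rafael's recollection rendered as sound; the other character can't hear it.
(2) is meta-diegetic: Rafael's thought-voice: a private mental sound no other character can hear.
(3) is diegetic: Rafael is a character speaking aloud in the scene.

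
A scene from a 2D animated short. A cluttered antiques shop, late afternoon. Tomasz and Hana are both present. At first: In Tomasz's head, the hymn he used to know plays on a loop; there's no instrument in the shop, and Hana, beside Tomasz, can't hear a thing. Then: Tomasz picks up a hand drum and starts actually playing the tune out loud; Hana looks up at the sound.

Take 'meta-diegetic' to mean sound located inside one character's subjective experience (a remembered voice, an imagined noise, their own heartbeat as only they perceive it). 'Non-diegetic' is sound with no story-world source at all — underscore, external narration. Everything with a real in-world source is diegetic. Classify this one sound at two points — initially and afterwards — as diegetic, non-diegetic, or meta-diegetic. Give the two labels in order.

meta-diegetic, diegetic

Initially: the tune exists only as Tomasz's private memory; Hana can't hear it → meta-diegetic.
Afterwards: Tomasz is now producing it live on a hand drum, in the room, and Hana hears it → diegetic.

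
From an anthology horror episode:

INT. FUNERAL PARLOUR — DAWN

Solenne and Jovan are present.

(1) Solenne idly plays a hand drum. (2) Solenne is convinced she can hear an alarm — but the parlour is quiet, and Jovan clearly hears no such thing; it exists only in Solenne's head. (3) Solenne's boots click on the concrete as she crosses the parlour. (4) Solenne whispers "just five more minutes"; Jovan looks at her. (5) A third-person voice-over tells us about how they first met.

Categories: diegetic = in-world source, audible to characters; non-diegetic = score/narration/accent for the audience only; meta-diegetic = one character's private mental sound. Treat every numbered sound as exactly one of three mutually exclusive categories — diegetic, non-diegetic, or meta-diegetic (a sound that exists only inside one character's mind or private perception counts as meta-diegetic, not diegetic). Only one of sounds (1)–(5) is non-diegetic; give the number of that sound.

Sound (1): the instrument and the performer are both in the scene, so diegetic.
(2) Solenne alone 'hears' it — an imagined sound, not present in the space → meta-diegetic.
(3) is diegetic: a character's body making contact with the set — an in-world sound.
(4) is diegetic: spoken by a character present in the story world.
(5) is non-diegetic: the narrator exists outside the story world, addressing only the audience.
Only (5) is non-diegetic.

5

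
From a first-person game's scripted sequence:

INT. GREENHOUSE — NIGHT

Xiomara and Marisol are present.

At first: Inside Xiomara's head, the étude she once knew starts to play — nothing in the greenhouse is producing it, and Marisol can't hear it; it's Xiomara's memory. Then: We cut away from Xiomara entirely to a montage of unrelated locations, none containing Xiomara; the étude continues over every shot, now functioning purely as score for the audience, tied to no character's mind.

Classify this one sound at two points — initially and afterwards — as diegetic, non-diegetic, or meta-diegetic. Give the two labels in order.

meta-diegetic, non-diegetic

Initially: the music lives inside Xiomara's mind alone; Marisol can't hear it → meta-diegetic.
Afterwards: once it plays over shots Xiomara isn't in, detached from any character's subjectivity, it's conventional underscore → non-diegetic.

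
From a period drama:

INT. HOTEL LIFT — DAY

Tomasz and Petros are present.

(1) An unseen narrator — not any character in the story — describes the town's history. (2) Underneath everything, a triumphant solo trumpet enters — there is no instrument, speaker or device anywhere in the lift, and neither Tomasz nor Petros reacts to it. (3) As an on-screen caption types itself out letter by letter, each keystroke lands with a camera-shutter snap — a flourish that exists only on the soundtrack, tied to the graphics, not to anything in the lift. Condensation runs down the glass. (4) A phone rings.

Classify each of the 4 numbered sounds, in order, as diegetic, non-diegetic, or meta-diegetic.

(1) is non-diegetic: external voice-over — not a character, not heard by anyone in the scene.
Sound (2): score with no on-screen or off-screen source; it exists for the audience alone, so non-diegetic.
(3) is non-diegetic: it accompanies on-screen graphics, not anything inside the story world.
(4) is diegetic: a phone is a real object/event in the scene's world.

non-diegetic, non-diegetic, non-diegetic, diegetic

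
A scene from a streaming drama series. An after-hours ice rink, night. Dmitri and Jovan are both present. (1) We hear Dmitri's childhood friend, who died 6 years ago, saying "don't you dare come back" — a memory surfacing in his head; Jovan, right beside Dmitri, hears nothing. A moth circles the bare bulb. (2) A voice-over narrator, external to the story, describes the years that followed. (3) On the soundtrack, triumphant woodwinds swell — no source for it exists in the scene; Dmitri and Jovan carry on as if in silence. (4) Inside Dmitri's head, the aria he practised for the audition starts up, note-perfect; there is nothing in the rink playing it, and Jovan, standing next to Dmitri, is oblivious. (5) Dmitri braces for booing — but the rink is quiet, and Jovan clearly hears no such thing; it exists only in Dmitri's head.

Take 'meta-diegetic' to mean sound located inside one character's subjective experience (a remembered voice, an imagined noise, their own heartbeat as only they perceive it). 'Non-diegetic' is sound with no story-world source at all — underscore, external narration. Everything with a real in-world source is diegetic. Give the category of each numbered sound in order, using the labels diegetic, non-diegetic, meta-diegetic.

(1) is meta-diegetic: a remembered line, private to Dmitri — not present in the room, not audible to Jovan.
Sound (2): commentary laid over the scene from outside the fiction, so non-diegetic.
(3) is non-diegetic: nothing in the rink produces it and the characters don't hear it — pure soundtrack.
(4) is meta-diegetic: the music is a memory playing inside Dmitri's mind alone; no real-world source, Jovan can't hear it.
Sound (5): the sound is imagined by Dmitri; nothing in the story world is producing it and Jovan can't hear it, so meta-diegetic.

meta-diegetic, non-diegetic, non-diegetic, meta-diegetic, meta-diegetic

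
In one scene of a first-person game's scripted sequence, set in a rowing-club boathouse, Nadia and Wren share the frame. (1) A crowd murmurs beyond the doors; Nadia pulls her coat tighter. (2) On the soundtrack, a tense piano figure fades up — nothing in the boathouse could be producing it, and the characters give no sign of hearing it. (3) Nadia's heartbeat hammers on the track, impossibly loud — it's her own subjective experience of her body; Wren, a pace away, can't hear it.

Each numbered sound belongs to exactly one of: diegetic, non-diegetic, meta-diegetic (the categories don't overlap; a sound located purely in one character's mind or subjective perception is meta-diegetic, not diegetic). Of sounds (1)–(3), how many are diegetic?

Sound (1): it's the actual ambient sound of the location, so diegetic.
(2) is non-diegetic: score with no on-screen or off-screen source; it exists for the audience alone.
(3) a subjective body sound — Nadia's private perception, inaudible to Wren → meta-diegetic.
Diegetic: (1) — that's 1.

1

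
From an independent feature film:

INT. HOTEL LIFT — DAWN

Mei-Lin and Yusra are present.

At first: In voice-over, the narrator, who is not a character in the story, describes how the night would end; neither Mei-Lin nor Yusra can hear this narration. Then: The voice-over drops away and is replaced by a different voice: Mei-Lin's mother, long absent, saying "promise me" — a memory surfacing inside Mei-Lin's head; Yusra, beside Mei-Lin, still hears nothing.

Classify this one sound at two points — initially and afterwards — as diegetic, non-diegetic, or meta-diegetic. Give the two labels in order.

Initially: the external narrator addresses only the audience — outside the story world → non-diegetic.
Afterwards: the replacement voice is a memory inside Mei-Lin's mind specifically → meta-diegetic.

non-diegetic, meta-diegetic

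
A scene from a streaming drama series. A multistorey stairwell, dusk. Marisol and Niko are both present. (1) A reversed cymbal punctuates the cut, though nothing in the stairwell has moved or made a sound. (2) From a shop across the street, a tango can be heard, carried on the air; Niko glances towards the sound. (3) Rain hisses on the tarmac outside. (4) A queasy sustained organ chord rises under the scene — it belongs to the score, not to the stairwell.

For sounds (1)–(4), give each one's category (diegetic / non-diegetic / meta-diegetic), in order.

(1) it's a sound-design accent with no in-world source; no one in the scene can hear it → non-diegetic.
(2) the music has an off-screen but real-world source and a character hears it → diegetic.
(3) is diegetic: it's the actual ambient sound of the location.
(4) is non-diegetic: it has no source in the story world and no character can hear it — it's underscore.

non-diegetic, diegetic, diegetic, non-diegetic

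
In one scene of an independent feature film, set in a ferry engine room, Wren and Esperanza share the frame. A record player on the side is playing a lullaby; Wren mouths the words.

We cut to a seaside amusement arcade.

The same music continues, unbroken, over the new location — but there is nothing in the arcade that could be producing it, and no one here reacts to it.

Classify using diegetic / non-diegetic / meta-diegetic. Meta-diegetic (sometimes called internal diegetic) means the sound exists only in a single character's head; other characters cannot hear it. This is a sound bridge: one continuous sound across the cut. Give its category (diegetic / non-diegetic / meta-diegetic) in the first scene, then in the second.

diegetic, non-diegetic

Scene one: a record player is an on-screen source and Wren reacts to it → diegetic.
Scene two: there is no source in the arcade and no one hears it — it's now underscore → non-diegetic.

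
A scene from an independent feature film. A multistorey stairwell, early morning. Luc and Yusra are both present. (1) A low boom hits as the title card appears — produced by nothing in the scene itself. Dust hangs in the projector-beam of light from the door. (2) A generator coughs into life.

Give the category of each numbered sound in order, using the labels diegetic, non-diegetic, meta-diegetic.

(1) is non-diegetic: nothing in the scene produces it; it's an accent added for the audience.
Sound (2): a generator is a real object/event in the scene's world, so diegetic.

non-diegetic, diegetic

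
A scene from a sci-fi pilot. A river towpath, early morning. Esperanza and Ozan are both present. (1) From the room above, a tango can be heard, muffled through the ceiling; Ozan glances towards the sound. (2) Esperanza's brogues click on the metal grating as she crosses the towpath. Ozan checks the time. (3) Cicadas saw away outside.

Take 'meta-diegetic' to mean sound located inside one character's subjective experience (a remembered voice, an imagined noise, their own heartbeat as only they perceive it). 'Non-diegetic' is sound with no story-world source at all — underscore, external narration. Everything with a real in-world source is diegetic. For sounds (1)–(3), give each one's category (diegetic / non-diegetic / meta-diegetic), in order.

Sound (1): off-screen diegetic: the source is out of frame but still in the story's space, so diegetic.
(2) is diegetic: Esperanza's footsteps are produced in the story world.
(3) is diegetic: ambient/room sound belonging to the story's physical space.

diegetic, diegetic, diegetic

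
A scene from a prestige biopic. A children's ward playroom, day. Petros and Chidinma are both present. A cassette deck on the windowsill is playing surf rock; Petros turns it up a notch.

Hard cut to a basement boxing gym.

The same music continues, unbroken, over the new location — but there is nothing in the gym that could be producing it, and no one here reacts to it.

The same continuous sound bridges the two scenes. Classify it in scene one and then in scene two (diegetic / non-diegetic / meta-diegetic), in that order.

Scene one: a cassette deck is an on-screen source and Petros reacts to it → diegetic.
Scene two: there is no source in the gym and no one hears it — it's now underscore → non-diegetic.

diegetic, non-diegetic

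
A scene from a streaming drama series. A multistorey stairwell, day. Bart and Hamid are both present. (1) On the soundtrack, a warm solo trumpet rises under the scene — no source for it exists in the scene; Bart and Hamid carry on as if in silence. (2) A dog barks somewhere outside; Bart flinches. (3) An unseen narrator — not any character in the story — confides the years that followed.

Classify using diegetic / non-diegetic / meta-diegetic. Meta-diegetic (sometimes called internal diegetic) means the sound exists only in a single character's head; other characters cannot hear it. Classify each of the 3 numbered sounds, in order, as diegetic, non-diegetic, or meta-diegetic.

Sound (1): score with no on-screen or off-screen source; it exists for the audience alone, so non-diegetic.
(2) the sound comes from a dog physically present in the location → diegetic.
(3) the narrator exists outside the story world, addressing only the audience → non-diegetic.

non-diegetic, diegetic, non-diegetic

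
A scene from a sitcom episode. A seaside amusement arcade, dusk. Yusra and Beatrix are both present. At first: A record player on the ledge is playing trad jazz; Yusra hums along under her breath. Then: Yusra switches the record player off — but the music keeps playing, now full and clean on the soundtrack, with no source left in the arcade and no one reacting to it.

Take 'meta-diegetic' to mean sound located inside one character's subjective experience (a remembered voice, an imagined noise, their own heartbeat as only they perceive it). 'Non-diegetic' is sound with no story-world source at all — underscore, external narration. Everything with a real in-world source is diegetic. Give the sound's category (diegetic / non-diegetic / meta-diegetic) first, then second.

First: a record player is a real in-scene source and Yusra reacts to it → diegetic.
Second: there is no longer any in-world source and no one can hear it — it has become underscore → non-diegetic.

diegetic, non-diegetic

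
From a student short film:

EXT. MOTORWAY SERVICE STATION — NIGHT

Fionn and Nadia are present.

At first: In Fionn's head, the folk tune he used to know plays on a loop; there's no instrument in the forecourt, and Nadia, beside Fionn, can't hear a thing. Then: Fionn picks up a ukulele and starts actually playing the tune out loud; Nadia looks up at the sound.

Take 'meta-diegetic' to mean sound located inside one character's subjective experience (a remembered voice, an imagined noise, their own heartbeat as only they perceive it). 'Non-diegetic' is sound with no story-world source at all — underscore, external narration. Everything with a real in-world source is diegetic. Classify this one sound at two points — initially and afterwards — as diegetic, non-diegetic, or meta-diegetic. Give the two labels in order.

meta-diegetic, diegetic

Initially: the tune exists only as Fionn's private memory; Nadia can't hear it → meta-diegetic.
Afterwards: Fionn is now producing it live on a ukulele, in the room, and Nadia hears it → diegetic.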